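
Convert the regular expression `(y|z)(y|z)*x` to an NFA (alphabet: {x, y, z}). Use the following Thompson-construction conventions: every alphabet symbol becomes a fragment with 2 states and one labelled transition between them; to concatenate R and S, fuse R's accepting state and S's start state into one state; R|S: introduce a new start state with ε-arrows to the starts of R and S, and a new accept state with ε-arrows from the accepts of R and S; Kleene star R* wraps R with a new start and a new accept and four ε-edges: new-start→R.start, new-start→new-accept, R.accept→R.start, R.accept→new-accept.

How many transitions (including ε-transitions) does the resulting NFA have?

17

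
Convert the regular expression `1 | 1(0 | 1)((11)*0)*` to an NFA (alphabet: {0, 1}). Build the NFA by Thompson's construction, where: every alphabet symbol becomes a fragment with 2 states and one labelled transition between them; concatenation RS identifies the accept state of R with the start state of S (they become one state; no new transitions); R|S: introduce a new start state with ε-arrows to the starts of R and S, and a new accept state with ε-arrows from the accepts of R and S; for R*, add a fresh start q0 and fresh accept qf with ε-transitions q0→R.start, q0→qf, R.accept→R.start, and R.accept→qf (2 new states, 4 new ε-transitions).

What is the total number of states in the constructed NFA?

Per subexpression:
Each of the 7 symbol leaves contributes a 2-state fragment.
  0 | 1 : 6 states
  11 : 3 states
  (11)* : 5 states
  (11)*0 : 6 states
  ((11)*0)* : 8 states
  1(0 | 1)((11)*0)* : 14 states
  1 | 1(0 | 1)((11)*0)* : 18 states

18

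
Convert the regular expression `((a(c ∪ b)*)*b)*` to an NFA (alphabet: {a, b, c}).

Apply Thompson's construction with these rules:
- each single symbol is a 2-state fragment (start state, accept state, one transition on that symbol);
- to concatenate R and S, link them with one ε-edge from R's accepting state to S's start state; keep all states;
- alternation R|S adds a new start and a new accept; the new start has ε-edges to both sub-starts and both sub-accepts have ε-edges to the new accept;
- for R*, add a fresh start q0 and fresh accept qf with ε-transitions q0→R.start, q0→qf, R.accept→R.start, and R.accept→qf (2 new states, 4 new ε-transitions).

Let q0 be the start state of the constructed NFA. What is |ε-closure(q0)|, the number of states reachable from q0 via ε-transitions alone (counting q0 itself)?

6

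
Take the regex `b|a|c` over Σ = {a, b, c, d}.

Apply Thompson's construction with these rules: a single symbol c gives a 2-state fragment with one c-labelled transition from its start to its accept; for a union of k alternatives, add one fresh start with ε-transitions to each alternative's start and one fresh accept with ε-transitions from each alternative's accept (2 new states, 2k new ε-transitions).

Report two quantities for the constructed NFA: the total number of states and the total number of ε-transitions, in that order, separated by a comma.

By structural recursion:
Each of the 3 symbol leaves contributes 2 states and 0 ε-transitions.
  b|a|c — 8 states, 6 ε-transitions

8, 6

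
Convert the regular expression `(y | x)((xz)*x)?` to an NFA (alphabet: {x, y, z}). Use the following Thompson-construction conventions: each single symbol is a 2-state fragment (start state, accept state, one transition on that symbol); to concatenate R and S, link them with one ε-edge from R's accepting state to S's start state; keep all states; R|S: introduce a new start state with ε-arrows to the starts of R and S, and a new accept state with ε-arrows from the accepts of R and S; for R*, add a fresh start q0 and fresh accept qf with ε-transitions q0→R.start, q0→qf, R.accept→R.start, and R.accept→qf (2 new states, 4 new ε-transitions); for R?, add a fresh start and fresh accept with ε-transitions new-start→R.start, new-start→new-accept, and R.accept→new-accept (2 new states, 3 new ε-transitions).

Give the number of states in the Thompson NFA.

16

Bottom-up over the parse tree:
Each of the 5 symbol leaves contributes a 2-state fragment.
  y | x = 6 states
  xz = 4 states
  (xz)* = 6 states
  (xz)*x = 8 states
  ((xz)*x)? = 10 states
  (y | x)((xz)*x)? = 16 states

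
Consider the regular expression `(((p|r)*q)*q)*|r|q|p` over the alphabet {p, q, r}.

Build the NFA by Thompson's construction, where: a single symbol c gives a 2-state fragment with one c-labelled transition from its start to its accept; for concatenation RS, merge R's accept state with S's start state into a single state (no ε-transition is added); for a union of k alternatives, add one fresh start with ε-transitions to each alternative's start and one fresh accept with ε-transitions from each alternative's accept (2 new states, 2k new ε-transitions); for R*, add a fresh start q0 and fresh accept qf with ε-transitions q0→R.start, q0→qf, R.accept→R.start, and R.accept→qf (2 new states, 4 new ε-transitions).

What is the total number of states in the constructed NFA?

22

Recursing over subexpressions:
Each of the 7 symbol leaves contributes a 2-state fragment.
  p|r : 6 states
  (p|r)* : 8 states
  (p|r)*q : 9 states
  ((p|r)*q)* : 11 states
  ((p|r)*q)*q : 12 states
  (((p|r)*q)*q)* : 14 states
  (((p|r)*q)*q)*|r|q|p : 22 states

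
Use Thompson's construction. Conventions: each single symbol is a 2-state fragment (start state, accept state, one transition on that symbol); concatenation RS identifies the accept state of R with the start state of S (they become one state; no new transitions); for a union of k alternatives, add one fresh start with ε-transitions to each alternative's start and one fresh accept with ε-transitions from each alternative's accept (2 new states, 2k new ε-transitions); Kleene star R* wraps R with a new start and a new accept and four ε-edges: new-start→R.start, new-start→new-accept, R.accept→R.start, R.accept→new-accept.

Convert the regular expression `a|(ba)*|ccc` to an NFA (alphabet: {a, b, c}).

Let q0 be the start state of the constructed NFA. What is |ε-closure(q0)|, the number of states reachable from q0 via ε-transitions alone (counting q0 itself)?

7

Compute the ε-closure size of each fragment's start state recursively; a symbol fragment's start has no outgoing ε-edge, so its closure is just itself (size 1).
  ba — same as the first factor's closure: C = 1
  (ba)* — the star's fresh start ε-reaches both the body's start and the fresh accept: C = 2 + 1 = 3
  ccc — same as the first factor's closure: C = 1
  a|(ba)*|ccc — C = 1 (new start) + (1 + 3 + 1) + 1 (new accept, since some branch ε-reaches its own accept) = 7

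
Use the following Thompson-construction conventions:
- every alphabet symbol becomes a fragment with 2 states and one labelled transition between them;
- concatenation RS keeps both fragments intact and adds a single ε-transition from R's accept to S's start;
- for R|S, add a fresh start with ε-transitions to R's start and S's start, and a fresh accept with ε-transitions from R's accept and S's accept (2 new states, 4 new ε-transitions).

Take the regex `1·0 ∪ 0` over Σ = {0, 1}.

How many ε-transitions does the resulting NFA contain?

By structural recursion:
Each of the 3 symbol leaves contributes 0 ε-transitions.
  1·0 — 1 ε-transition
  1·0 ∪ 0 — 5 ε-transitions

5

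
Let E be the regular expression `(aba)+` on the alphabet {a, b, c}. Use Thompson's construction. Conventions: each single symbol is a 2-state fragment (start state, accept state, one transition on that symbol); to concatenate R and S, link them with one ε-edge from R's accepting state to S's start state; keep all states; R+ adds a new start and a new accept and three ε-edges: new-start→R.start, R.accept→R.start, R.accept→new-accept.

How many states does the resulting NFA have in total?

8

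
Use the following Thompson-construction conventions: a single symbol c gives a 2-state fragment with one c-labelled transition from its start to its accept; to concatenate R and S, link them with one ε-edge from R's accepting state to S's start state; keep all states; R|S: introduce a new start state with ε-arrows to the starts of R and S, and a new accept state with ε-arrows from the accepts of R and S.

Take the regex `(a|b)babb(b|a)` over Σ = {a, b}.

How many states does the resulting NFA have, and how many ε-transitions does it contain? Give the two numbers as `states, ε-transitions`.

20, 13

By structural recursion:
Each of the 8 symbol leaves contributes 2 states and 0 ε-transitions.
  a|b → 6 states, 4 ε-transitions
  b|a → 6 states, 4 ε-transitions
  (a|b)babb(b|a) → 20 states, 13 ε-transitions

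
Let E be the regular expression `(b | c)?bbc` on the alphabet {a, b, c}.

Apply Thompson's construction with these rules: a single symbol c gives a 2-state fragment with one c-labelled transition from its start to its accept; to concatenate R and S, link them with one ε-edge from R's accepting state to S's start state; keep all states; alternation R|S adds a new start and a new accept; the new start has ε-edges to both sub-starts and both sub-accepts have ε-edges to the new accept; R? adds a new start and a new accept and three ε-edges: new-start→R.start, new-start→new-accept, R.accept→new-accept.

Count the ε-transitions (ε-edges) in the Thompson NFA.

By structural recursion:
Each of the 5 symbol leaves contributes 0 ε-transitions.
  b | c : 4 ε-transitions
  (b | c)? : 7 ε-transitions
  (b | c)?bbc : 10 ε-transitions

10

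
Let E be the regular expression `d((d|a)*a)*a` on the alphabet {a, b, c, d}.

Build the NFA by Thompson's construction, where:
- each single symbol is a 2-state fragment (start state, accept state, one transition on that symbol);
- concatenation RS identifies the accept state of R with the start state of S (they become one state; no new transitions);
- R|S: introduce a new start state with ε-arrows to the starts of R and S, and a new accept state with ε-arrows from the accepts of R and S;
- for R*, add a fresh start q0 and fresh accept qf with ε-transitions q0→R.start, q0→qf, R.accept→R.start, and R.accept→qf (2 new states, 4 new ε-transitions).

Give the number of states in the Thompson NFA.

13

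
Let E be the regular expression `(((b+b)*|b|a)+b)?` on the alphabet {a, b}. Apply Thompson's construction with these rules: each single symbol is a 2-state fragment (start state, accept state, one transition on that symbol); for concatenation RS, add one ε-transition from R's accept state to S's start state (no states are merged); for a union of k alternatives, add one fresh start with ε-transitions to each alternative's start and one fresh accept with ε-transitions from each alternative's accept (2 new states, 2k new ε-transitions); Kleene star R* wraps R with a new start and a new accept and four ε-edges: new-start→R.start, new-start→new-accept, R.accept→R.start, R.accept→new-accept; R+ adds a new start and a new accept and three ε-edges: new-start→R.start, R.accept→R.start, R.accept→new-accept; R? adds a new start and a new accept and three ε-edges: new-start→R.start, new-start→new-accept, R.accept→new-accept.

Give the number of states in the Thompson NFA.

20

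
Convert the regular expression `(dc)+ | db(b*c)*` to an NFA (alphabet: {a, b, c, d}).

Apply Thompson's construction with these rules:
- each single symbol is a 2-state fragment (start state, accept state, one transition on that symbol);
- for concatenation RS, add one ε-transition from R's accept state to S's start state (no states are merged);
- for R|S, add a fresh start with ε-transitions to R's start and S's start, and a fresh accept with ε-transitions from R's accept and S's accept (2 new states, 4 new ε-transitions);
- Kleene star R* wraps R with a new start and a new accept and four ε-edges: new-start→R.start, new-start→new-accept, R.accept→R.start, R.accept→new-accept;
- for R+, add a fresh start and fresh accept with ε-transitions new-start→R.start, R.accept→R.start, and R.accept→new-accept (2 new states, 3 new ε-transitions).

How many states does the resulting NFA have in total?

20

Per subexpression:
Each of the 6 symbol leaves contributes a 2-state fragment.
  dc = 4 states
  (dc)+ = 6 states
  b* = 4 states
  b*c = 6 states
  (b*c)* = 8 states
  db(b*c)* = 12 states
  (dc)+ | db(b*c)* = 20 states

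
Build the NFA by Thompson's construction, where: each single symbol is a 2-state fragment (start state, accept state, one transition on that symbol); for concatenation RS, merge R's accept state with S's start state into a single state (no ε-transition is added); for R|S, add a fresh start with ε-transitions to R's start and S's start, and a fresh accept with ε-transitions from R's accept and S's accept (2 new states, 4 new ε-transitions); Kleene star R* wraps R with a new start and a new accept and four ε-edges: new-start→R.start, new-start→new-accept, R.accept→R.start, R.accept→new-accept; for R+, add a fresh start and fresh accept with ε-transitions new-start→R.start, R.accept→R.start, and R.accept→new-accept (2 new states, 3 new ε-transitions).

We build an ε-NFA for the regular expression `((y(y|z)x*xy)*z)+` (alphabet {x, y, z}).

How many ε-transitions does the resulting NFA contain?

15

Recursing over subexpressions:
Each of the 7 symbol leaves contributes 0 ε-transitions.
  y|z : 4 ε-transitions
  x* : 4 ε-transitions
  y(y|z)x*xy : 8 ε-transitions
  (y(y|z)x*xy)* : 12 ε-transitions
  (y(y|z)x*xy)*z : 12 ε-transitions
  ((y(y|z)x*xy)*z)+ : 15 ε-transitions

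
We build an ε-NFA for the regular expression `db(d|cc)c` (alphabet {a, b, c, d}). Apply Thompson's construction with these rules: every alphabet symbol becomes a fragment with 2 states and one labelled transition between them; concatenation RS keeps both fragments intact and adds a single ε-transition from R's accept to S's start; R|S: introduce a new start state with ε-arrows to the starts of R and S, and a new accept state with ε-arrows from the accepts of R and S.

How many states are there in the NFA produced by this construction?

14

Recursing over subexpressions:
Each of the 6 symbol leaves contributes a 2-state fragment.
  cc = 4 states
  d|cc = 8 states
  db(d|cc)c = 14 states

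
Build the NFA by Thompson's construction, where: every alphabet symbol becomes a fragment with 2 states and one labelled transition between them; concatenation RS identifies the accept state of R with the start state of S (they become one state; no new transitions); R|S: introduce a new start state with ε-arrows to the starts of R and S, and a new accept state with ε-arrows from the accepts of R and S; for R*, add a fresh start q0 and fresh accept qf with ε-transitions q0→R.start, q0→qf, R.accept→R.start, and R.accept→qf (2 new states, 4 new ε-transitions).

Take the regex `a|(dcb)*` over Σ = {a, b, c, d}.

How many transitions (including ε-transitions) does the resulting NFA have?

12

By structural recursion:
Each of the 4 symbol leaves contributes 1 transition (1 symbol, 0 ε).
  dcb — 3 transitions (3 symbol, 0 ε)
  (dcb)* — 7 transitions (3 symbol, 4 ε)
  a|(dcb)* — 12 transitions (4 symbol, 8 ε)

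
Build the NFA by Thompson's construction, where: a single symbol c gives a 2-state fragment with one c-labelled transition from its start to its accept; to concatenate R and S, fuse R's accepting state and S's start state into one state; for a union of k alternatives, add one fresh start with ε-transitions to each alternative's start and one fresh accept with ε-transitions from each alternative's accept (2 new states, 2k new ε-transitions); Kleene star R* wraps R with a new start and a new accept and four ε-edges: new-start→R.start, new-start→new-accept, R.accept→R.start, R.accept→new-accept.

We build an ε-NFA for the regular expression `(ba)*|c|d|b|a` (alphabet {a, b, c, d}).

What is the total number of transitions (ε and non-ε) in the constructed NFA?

Per subexpression:
Each of the 6 symbol leaves contributes 1 transition (1 symbol, 0 ε).
  ba → 2 transitions (2 symbol, 0 ε)
  (ba)* → 6 transitions (2 symbol, 4 ε)
  (ba)*|c|d|b|a → 20 transitions (6 symbol, 14 ε)

20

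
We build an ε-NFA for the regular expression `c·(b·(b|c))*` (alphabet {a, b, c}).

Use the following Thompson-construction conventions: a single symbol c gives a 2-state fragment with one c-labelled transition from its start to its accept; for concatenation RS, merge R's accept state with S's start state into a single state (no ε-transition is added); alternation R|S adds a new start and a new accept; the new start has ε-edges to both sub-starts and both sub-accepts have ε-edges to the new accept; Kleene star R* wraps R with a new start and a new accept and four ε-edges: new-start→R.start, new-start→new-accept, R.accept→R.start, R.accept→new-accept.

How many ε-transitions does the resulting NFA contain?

8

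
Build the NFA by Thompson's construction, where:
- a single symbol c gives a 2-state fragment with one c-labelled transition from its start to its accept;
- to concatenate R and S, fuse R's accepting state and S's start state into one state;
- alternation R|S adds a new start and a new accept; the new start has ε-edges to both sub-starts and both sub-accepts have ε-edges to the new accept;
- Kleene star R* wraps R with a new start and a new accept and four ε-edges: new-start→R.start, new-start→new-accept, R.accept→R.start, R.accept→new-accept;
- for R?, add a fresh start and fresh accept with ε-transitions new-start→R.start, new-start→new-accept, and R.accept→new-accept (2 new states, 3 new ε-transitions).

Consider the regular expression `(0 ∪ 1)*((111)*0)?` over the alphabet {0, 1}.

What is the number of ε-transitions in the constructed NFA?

Per subexpression:
Each of the 6 symbol leaves contributes 0 ε-transitions.
  0 ∪ 1 : 4 ε-transitions
  (0 ∪ 1)* : 8 ε-transitions
  111 : 0 ε-transitions
  (111)* : 4 ε-transitions
  (111)*0 : 4 ε-transitions
  ((111)*0)? : 7 ε-transitions
  (0 ∪ 1)*((111)*0)? : 15 ε-transitions

15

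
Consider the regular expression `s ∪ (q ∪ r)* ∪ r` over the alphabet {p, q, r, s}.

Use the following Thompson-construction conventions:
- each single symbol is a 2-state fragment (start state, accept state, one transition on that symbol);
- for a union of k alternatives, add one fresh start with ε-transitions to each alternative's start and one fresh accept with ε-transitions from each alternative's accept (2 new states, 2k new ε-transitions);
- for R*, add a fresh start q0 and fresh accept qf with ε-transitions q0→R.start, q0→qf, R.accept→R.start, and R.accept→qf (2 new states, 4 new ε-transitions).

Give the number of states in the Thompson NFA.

14

Building bottom-up:
Each of the 4 symbol leaves contributes a 2-state fragment.
  q ∪ r → 6 states
  (q ∪ r)* → 8 states
  s ∪ (q ∪ r)* ∪ r → 14 states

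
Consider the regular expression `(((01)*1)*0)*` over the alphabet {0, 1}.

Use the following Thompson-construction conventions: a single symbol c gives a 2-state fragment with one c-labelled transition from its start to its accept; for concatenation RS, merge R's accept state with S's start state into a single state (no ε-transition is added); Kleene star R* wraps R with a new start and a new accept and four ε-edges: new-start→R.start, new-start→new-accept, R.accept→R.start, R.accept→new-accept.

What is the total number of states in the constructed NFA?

By structural recursion:
Each of the 4 symbol leaves contributes a 2-state fragment.
  01 → 3 states
  (01)* → 5 states
  (01)*1 → 6 states
  ((01)*1)* → 8 states
  ((01)*1)*0 → 9 states
  (((01)*1)*0)* → 11 states

11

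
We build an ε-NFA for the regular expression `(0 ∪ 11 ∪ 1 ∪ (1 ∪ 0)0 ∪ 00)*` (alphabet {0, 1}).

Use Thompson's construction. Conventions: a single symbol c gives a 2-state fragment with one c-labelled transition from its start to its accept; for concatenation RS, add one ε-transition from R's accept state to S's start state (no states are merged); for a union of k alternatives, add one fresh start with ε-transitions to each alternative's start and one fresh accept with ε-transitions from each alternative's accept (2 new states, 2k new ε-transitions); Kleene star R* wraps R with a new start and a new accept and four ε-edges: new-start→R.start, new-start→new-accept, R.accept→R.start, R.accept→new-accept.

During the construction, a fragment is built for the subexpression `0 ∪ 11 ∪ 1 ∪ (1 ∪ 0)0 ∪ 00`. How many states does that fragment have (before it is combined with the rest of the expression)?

22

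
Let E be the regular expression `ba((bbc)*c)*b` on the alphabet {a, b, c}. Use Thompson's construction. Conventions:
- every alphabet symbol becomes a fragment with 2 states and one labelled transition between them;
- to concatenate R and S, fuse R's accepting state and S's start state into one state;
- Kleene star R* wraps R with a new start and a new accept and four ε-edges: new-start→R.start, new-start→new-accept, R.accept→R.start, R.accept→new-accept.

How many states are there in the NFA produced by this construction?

Building bottom-up:
Each of the 7 symbol leaves contributes a 2-state fragment.
  bbc : 4 states
  (bbc)* : 6 states
  (bbc)*c : 7 states
  ((bbc)*c)* : 9 states
  ba((bbc)*c)*b : 12 states

12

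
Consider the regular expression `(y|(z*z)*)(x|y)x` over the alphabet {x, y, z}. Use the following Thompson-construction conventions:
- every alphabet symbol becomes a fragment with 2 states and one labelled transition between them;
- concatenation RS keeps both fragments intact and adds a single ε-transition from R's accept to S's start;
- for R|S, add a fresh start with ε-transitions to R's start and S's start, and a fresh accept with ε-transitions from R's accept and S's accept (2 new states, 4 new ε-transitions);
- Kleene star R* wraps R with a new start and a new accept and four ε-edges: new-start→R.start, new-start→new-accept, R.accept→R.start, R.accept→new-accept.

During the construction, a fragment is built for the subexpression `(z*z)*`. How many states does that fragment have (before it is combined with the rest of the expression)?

8

Fragment for `(z*z)*`:
Each of the 2 symbol leaves contributes a 2-state fragment.
  z* : 4 states
  z*z : 6 states
  (z*z)* : 8 states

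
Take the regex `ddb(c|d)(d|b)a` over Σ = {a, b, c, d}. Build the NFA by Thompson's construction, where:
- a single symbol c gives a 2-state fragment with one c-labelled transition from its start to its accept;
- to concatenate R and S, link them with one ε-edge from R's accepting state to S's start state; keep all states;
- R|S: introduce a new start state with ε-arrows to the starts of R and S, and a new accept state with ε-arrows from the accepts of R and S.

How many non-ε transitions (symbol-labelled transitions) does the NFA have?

Bottom-up over the parse tree:
Each of the 8 symbol leaves contributes exactly 1 symbol transition.
  c|d = 2 symbol transitions
  d|b = 2 symbol transitions
  ddb(c|d)(d|b)a = 8 symbol transitions

8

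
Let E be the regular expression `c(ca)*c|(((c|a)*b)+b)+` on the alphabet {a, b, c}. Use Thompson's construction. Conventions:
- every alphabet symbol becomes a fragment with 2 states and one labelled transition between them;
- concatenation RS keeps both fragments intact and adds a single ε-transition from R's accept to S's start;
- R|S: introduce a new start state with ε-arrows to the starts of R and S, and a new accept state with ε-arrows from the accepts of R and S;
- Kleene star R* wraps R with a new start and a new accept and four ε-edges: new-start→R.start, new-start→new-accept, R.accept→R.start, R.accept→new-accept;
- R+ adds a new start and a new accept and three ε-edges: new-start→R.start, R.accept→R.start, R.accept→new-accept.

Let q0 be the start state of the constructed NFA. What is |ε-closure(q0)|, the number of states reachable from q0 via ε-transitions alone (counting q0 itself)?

Let C(F) = |ε-closure(F.start)| within fragment F, and note whether F accepts ε. Symbol fragments have C = 1 and do not accept ε. Then:
  ca — C equals the left operand's closure size = 1 (its accept is not ε-reachable, so the closure stops there)
  (ca)* — the star's fresh start ε-reaches both the body's start and the fresh accept: C = 2 + 1 = 3
  c(ca)*c — same as the first factor's closure: C = 1
  c|a — C = 1 + 1 + 1 = 3 (the new accept is not ε-reachable since no branch accepts ε)
  (c|a)* — the star's fresh start ε-reaches both the body's start and the fresh accept: C = 2 + 3 = 5
  (c|a)*b — C = 5 + 1 = 6 (closure spills across the concat boundary because the left factor accepts ε)
  ((c|a)*b)+ — new start ε-reaches only the body's start; the new accept needs a symbol first: C = 1 + 6 = 7
  ((c|a)*b)+b — same as the first factor's closure: C = 7
  (((c|a)*b)+b)+ — C = 1 + 7 = 8 (the body doesn't accept ε, so the new accept is not reached)
  c(ca)*c|(((c|a)*b)+b)+ — C = 1 + 1 + 8 = 10 (the new accept is not ε-reachable since no branch accepts ε)

10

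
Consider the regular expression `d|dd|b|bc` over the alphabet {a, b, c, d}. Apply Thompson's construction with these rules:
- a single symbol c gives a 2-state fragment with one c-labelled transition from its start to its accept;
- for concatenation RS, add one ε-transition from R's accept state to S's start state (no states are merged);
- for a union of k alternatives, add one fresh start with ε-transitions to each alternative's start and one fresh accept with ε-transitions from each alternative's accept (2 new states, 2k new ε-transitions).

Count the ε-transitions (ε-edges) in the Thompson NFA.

10

Recursing over subexpressions:
Each of the 6 symbol leaves contributes 0 ε-transitions.
  dd — 1 ε-transition
  bc — 1 ε-transition
  d|dd|b|bc — 10 ε-transitions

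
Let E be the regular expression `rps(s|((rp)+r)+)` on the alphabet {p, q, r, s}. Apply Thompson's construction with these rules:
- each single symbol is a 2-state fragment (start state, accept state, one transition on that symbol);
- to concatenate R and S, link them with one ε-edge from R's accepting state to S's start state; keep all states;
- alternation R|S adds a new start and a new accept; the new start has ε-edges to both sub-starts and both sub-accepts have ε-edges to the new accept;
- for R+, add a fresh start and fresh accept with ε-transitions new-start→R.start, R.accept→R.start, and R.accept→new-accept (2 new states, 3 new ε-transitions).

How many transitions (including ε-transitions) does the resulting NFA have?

22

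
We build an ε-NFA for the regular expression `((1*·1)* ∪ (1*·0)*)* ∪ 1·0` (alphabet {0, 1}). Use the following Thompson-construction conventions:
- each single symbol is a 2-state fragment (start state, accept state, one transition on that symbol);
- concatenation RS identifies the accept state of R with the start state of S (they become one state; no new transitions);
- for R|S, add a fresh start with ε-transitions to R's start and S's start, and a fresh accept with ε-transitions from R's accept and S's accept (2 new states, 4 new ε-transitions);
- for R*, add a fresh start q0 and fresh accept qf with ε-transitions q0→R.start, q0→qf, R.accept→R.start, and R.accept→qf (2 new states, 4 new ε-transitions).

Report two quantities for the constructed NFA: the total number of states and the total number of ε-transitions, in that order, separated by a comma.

23, 28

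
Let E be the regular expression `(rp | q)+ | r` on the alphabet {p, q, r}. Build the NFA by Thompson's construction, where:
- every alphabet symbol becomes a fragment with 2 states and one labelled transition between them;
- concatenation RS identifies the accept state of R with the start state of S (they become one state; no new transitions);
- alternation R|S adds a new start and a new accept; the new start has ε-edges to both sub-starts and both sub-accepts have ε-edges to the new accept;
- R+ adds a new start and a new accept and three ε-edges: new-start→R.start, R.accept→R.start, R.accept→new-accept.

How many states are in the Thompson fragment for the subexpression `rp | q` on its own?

7

Fragment for `rp | q`:
Each of the 3 symbol leaves contributes a 2-state fragment.
  rp — 3 states
  rp | q — 7 states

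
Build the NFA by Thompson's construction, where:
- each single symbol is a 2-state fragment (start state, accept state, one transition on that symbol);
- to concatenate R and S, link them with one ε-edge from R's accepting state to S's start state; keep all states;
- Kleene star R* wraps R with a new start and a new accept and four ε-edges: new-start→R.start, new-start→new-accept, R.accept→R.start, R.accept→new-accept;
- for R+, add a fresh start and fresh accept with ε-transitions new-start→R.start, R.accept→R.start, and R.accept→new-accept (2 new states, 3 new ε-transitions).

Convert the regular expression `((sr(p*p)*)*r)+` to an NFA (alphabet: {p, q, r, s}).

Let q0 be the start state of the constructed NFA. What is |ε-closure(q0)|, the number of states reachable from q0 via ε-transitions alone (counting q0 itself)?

5

Compute the ε-closure size of each fragment's start state recursively; a symbol fragment's start has no outgoing ε-edge, so its closure is just itself (size 1).
  p* : the star's fresh start ε-reaches both the body's start and the fresh accept: C = 2 + 1 = 3
  p*p : C = 3 + 1 = 4 (closure spills across the concat boundary because the left factor accepts ε)
  (p*p)* : new start has ε-edges to the inner start and to the new accept, so C = 2 + 4 = 6
  sr(p*p)* : same as the first factor's closure: C = 1
  (sr(p*p)*)* : the star's fresh start ε-reaches both the body's start and the fresh accept: C = 2 + 1 = 3
  (sr(p*p)*)*r : the left operand accepts ε, so the closure extends into the next operand (via the concat ε-link); C = 3 + 1 = 4
  ((sr(p*p)*)*r)+ : C = 1 + 4 = 5 (the body doesn't accept ε, so the new accept is not reached)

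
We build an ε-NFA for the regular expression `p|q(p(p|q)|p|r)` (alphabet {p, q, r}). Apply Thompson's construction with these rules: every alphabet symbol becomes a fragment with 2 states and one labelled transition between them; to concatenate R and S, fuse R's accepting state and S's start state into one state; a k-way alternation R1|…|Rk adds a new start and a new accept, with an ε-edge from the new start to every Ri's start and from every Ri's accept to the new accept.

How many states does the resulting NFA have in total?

Bottom-up over the parse tree:
Each of the 7 symbol leaves contributes a 2-state fragment.
  p|q = 6 states
  p(p|q) = 7 states
  p(p|q)|p|r = 13 states
  q(p(p|q)|p|r) = 14 states
  p|q(p(p|q)|p|r) = 18 states

18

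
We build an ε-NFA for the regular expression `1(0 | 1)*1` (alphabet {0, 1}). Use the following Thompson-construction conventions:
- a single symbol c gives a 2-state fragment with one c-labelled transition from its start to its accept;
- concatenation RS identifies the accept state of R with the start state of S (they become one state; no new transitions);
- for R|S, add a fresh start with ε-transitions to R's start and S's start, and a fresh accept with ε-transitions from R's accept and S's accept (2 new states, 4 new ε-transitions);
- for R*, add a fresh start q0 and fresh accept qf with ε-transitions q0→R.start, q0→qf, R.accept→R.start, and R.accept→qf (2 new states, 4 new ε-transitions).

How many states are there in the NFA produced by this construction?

10

By structural recursion:
Each of the 4 symbol leaves contributes a 2-state fragment.
  0 | 1 : 6 states
  (0 | 1)* : 8 states
  1(0 | 1)*1 : 10 states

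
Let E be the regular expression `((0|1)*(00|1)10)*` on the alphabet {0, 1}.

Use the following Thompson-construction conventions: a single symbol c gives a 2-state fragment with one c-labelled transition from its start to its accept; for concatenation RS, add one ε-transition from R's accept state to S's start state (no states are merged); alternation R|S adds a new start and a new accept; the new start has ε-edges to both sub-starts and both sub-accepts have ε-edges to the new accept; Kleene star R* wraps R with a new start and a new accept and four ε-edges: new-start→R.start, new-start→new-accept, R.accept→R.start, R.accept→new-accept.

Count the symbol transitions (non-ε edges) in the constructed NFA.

By structural recursion:
Each of the 7 symbol leaves contributes exactly 1 symbol transition.
  0|1 → 2 symbol transitions
  (0|1)* → 2 symbol transitions
  00 → 2 symbol transitions
  00|1 → 3 symbol transitions
  (0|1)*(00|1)10 → 7 symbol transitions
  ((0|1)*(00|1)10)* → 7 symbol transitions

7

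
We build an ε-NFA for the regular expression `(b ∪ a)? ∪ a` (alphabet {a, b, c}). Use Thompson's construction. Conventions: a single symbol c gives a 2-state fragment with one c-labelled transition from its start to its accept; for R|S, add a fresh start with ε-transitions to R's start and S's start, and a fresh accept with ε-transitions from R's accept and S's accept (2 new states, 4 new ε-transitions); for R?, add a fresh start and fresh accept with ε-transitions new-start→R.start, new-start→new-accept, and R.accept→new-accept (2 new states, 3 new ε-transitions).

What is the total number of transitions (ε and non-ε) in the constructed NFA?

Recursing over subexpressions:
Each of the 3 symbol leaves contributes 1 transition (1 symbol, 0 ε).
  b ∪ a — 6 transitions (2 symbol, 4 ε)
  (b ∪ a)? — 9 transitions (2 symbol, 7 ε)
  (b ∪ a)? ∪ a — 14 transitions (3 symbol, 11 ε)

14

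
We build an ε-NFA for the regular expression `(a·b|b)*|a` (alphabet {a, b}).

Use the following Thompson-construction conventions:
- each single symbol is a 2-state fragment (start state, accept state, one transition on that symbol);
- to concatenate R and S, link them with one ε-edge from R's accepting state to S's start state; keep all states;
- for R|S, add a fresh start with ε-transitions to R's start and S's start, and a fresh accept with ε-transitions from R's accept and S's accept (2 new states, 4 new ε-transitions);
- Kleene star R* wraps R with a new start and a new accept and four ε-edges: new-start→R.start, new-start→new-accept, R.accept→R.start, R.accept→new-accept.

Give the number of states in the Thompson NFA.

Building bottom-up:
Each of the 4 symbol leaves contributes a 2-state fragment.
  a·b : 4 states
  a·b|b : 8 states
  (a·b|b)* : 10 states
  (a·b|b)*|a : 14 states

14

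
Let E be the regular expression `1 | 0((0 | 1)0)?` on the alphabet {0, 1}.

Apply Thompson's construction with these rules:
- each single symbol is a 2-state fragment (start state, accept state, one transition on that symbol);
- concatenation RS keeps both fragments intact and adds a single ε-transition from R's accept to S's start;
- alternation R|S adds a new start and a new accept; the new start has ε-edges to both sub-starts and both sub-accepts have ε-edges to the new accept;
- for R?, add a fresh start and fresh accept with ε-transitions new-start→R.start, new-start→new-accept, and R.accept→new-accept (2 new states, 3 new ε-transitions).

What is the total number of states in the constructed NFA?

16

Per subexpression:
Each of the 5 symbol leaves contributes a 2-state fragment.
  0 | 1 → 6 states
  (0 | 1)0 → 8 states
  ((0 | 1)0)? → 10 states
  0((0 | 1)0)? → 12 states
  1 | 0((0 | 1)0)? → 16 states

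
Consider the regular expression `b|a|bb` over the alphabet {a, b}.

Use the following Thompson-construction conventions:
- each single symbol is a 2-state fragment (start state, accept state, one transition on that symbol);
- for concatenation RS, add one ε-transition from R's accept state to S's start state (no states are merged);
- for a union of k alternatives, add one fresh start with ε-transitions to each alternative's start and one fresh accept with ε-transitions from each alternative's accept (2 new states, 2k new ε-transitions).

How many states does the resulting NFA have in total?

Building bottom-up:
Each of the 4 symbol leaves contributes a 2-state fragment.
  bb : 4 states
  b|a|bb : 10 states

10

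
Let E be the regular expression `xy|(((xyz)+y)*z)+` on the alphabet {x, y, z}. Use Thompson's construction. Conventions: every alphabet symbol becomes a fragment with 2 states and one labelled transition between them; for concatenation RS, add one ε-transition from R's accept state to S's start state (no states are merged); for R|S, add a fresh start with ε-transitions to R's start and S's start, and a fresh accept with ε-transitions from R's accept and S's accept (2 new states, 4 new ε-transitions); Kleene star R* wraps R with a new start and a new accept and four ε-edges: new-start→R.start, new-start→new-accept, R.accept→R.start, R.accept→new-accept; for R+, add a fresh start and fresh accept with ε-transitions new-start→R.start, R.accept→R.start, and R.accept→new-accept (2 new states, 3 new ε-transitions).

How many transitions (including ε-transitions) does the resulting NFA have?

26

Per subexpression:
Each of the 7 symbol leaves contributes 1 transition (1 symbol, 0 ε).
  xy → 3 transitions (2 symbol, 1 ε)
  xyz → 5 transitions (3 symbol, 2 ε)
  (xyz)+ → 8 transitions (3 symbol, 5 ε)
  (xyz)+y → 10 transitions (4 symbol, 6 ε)
  ((xyz)+y)* → 14 transitions (4 symbol, 10 ε)
  ((xyz)+y)*z → 16 transitions (5 symbol, 11 ε)
  (((xyz)+y)*z)+ → 19 transitions (5 symbol, 14 ε)
  xy|(((xyz)+y)*z)+ → 26 transitions (7 symbol, 19 ε)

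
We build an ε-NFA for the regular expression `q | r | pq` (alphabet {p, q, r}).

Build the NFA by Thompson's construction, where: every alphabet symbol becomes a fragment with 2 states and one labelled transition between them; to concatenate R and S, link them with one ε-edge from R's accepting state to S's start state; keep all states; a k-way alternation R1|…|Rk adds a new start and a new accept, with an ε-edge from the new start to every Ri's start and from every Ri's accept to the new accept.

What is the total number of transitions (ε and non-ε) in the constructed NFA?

11

Per subexpression:
Each of the 4 symbol leaves contributes 1 transition (1 symbol, 0 ε).
  pq → 3 transitions (2 symbol, 1 ε)
  q | r | pq → 11 transitions (4 symbol, 7 ε)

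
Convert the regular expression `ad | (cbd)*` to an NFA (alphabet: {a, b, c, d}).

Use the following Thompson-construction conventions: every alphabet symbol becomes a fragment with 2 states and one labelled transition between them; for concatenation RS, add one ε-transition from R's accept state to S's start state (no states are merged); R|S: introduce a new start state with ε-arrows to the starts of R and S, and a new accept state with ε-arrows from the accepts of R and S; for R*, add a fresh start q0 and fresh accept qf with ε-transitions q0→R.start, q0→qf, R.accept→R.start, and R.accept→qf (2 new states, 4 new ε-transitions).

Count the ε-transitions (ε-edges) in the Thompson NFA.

11

Bottom-up over the parse tree:
Each of the 5 symbol leaves contributes 0 ε-transitions.
  ad — 1 ε-transition
  cbd — 2 ε-transitions
  (cbd)* — 6 ε-transitions
  ad | (cbd)* — 11 ε-transitions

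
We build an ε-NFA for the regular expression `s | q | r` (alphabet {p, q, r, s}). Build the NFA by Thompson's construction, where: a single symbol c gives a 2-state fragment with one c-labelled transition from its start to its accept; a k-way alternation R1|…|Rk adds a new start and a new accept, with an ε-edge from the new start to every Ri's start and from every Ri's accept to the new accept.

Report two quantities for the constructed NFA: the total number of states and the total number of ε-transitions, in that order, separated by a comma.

Building bottom-up:
Each of the 3 symbol leaves contributes 2 states and 0 ε-transitions.
  s | q | r : 8 states, 6 ε-transitions

8, 6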